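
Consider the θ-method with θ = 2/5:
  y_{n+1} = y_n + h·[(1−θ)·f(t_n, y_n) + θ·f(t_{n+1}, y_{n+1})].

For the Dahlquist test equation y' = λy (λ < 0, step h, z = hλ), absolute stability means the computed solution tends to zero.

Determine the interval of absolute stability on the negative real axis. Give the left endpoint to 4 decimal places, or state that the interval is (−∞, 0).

Set f=λy, z=hλ:
  y_{n+1} = y_n + z·[3/5·y_n + 2/5·y_{n+1}] ⇒ (1 − 2/5z)y_{n+1} = (1 + 3/5z)y_n
  R(z) = (1 + 3/5z)/(1 − 2/5z).

Need |R(x)|<1, x<0.
x=-0.96: |R|=0.3064
R=−1: 1+3/5x = −1+2/5x ⇒ -1/5x=2 ⇒ x=2/(-1/5)=-10.0000
Confirm numerically:
  x=-8.814: |R|=0.94759 <1
  x=-7.891: |R|=0.89852 <1
  x=-4.625: |R|=0.62281 <1
  x=-10.277: |R|=1.01084 >1
  x=-10.237: |R|=1.00930 >1
So |R|<1 on (-10.0000, 0).

(-10.0000, 0).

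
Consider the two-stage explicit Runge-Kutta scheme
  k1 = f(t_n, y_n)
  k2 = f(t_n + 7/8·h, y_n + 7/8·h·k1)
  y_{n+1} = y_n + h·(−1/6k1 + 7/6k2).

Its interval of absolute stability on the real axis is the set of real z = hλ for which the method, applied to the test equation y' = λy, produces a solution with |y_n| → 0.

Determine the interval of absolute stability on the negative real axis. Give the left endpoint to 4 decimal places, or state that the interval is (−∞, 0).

With y'=λy (z=hλ):
  k1=λy_n ⇒ h·k1=z·y_n;  k2=λ(1+7/8z)y_n ⇒ h·k2=z(1+7/8z)y_n
  y_{n+1}/y_n = 1 − 1/6z + 7/6z(1+7/8z) = 1 + z + 49/48z²
  Hence R(z) = 1 + z + 49/48z².

Solve |R(x)|<1 on ℝ⁻.
x=-1.76: |R|=2.4021
R=1: x+49/48x²=0 ⇒ x=−48/49=-0.9796; min R=1−1/(4·49/48)=0.7551>−1
Confirm numerically:
  x=-0.957: |R|=0.97793 <1
  x=-0.933: |R|=0.95562 <1
  x=-0.742: |R|=0.82003 <1
  x=-0.627: |R|=0.77432 <1
  x=-1.296: |R|=1.41861 >1
  x=-1.074: |R|=1.10351 >1
  x=-1.008: |R|=1.02923 >1
Stable set (-0.9796, 0).

z∈(-0.9796,0).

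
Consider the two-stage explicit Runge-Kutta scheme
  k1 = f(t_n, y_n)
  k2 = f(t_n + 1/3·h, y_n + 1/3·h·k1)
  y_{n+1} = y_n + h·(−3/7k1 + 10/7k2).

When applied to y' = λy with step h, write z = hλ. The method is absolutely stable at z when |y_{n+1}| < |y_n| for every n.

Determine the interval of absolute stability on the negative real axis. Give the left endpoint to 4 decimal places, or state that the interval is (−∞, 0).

Set f=λy, z=hλ:
  k1=λy_n ⇒ h·k1=z·y_n;  k2=λ(1+1/3z)y_n ⇒ h·k2=z(1+1/3z)y_n
  y_{n+1}/y_n = 1 − 3/7z + 10/7z(1+1/3z) = 1 + z + 10/21z²
  Hence R(z) = 1 + z + 10/21z².

Need |R(x)|<1, x<0.
x=-0.81: |R|=0.5024
R=1: x+10/21x²=0 ⇒ x=−21/10=-2.1000; min R=1−1/(4·10/21)=0.4750>−1
Confirm numerically:
  x=-1.965: |R|=0.87368 <1
  x=-1.500: |R|=0.57143 <1
  x=-0.920: |R|=0.48305 <1
  x=-2.489: |R|=1.46106 >1
  x=-2.264: |R|=1.17681 >1
  x=-2.193: |R|=1.09712 >1
Stable set (-2.1000, 0).

(-2.1000, 0).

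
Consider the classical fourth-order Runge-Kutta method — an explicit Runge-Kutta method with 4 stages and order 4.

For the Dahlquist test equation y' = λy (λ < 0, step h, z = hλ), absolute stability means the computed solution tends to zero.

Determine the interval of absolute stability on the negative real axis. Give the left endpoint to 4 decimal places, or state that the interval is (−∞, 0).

(-2.7853, 0).

Set f=λy, z=hλ:
  order 4, 4-stage ⇒ R(z)=1+z+z^2/2+z^3/6+z^4/24
  (e.g. R(-0.95)=0.39229, |R|=0.39229)

Find x<0 with |R(x)|<1.
x=-0.95: |R|=0.3923
|R(-1.69)|=0.2735 |R(-1.4)|=0.2827 |R(-0.87)|=0.4226
Bisect:
  x_lo=-3.2304 |R|=1.9063  x_hi=-0.3959 |R|=0.6732
  mid=-1.81314 |R|=0.28747 →hi
  mid=-2.52177 |R|=0.67014 →hi
  mid=-2.87608 |R|=1.14574 →lo
  mid=-2.69893 |R|=0.87741 →hi
  mid=-2.78751 |R|=1.00334 →lo
  mid=-2.74322 |R|=0.93839 →hi
  mid=-2.76536 |R|=0.97036 →hi
  mid=-2.77643 |R|=0.98672 →hi
  mid=-2.78197 |R|=0.99500 →hi
  ...
  [-2.78543,-2.78526] ⇒ x*=-2.7853
Stable set (-2.7853, 0).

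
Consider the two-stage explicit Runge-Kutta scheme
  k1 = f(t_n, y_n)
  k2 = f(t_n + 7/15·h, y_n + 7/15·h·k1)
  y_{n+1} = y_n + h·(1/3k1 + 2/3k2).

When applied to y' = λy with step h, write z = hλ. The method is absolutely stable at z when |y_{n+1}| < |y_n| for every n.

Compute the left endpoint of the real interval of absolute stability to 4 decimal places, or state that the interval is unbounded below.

On y'=λy, z=hλ:
  k1=λy_n ⇒ h·k1=z·y_n;  k2=λ(1+7/15z)y_n ⇒ h·k2=z(1+7/15z)y_n
  y_{n+1}/y_n = 1 + 1/3z + 2/3z(1+7/15z) = 1 + z + 14/45z²
  ⇒ R(z) = 1 + z + 14/45z².

Find x<0 with |R(x)|<1.
x=-1.02: |R|=0.3037
R=1: x+14/45x²=0 ⇒ x=−45/14=-3.2143; min R=1−1/(4·14/45)=0.1964>−1
Confirm numerically:
  x=-1.729: |R|=0.20105 <1
  x=-1.638: |R|=0.19672 <1
  x=-1.307: |R|=0.22446 <1
  x=-3.381: |R|=1.17536 >1
  x=-3.294: |R|=1.08169 >1
  x=-3.259: |R|=1.04534 >1
Stable set (-3.2143, 0).

left endpoint -3.2143.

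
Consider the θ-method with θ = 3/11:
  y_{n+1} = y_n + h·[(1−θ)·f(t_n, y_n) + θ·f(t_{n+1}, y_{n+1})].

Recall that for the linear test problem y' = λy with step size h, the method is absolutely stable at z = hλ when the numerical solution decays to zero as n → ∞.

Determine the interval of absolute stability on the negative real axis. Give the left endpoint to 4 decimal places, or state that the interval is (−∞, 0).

z∈(-4.4000,0).

With y'=λy (z=hλ):
  y_{n+1} = y_n + z·[8/11·y_n + 3/11·y_{n+1}] ⇒ (1 − 3/11z)y_{n+1} = (1 + 8/11z)y_n
  R(z) = (1 + 8/11z)/(1 − 3/11z).

Find x<0 with |R(x)|<1.
x=-0.68: |R|=0.4264
R=−1: 1+8/11x = −1+3/11x ⇒ -5/11x=2 ⇒ x=2/(-5/11)=-4.4000
Confirm numerically:
  x=-4.054: |R|=0.92531 <1
  x=-3.942: |R|=0.89968 <1
  x=-3.501: |R|=0.79096 <1
  x=-2.741: |R|=0.56849 <1
  x=-4.991: |R|=1.11377 >1
  x=-4.609: |R|=1.04209 >1
Interval (-4.4000, 0).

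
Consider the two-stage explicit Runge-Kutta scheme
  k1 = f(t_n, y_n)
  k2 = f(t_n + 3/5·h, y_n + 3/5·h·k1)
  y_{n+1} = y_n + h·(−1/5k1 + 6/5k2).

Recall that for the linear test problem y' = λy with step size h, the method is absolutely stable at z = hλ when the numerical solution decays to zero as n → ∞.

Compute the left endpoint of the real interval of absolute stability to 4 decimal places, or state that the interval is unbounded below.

left endpoint -1.3889.

Set f=λy, z=hλ:
  k1=λy_n ⇒ h·k1=z·y_n;  k2=λ(1+3/5z)y_n ⇒ h·k2=z(1+3/5z)y_n
  y_{n+1}/y_n = 1 − 1/5z + 6/5z(1+3/5z) = 1 + z + 18/25z²
  Hence R(z) = 1 + z + 18/25z².

Find x<0 with |R(x)|<1.
x=-1.17: |R|=0.8156
R=1: x+18/25x²=0 ⇒ x=−25/18=-1.3889; min R=1−1/(4·18/25)=0.6528>−1
Confirm numerically:
  x=-1.232: |R|=0.86083 <1
  x=-1.055: |R|=0.74638 <1
  x=-0.833: |R|=0.66660 <1
  x=-0.685: |R|=0.65284 <1
  x=-1.859: |R|=1.62923 >1
  x=-1.484: |R|=1.10162 >1
Interval (-1.3889, 0).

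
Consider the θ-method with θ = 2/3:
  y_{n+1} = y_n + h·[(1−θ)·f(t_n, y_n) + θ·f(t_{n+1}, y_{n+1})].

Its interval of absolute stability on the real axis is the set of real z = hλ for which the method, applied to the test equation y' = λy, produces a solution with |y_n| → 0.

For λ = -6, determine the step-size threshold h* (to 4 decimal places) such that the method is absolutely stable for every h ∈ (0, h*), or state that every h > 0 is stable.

(−∞, 0) — no finite endpoint. Any h>0 works for λ=-6.

Test eqn y'=λy, z=hλ:
  y_{n+1} = y_n + z·[1/3·y_n + 2/3·y_{n+1}] ⇒ (1 − 2/3z)y_{n+1} = (1 + 1/3z)y_n
  Hence R(z) = (1 + 1/3z)/(1 − 2/3z).

Boundary: |R(x)|=1, x<0.
x=-0.8: |R|=0.4783
x=-2: |R|=0.1429
x=-10: |R|=0.3043
x=-100: |R|=0.4778
θ=2/3≥1/2 ⇒ |1+1/3x|<|1−2/3x| ∀x<0 ⇒ unbounded interval.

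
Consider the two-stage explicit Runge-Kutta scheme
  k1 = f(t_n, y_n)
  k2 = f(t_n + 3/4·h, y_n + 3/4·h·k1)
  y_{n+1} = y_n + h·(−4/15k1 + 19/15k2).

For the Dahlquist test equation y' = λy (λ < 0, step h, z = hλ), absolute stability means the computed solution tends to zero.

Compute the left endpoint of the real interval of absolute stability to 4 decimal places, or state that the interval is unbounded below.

Test eqn y'=λy, z=hλ:
  k1=λy_n ⇒ h·k1=z·y_n;  k2=λ(1+3/4z)y_n ⇒ h·k2=z(1+3/4z)y_n
  y_{n+1}/y_n = 1 − 4/15z + 19/15z(1+3/4z) = 1 + z + 19/20z²
  ⇒ R(z) = 1 + z + 19/20z².

Need |R(x)|<1, x<0.
x=-1.32: |R|=1.3353
R=1: x+19/20x²=0 ⇒ x=−20/19=-1.0526; min R=1−1/(4·19/20)=0.7368>−1
Confirm numerically:
  x=-0.970: |R|=0.92385 <1
  x=-0.704: |R|=0.76684 <1
  x=-0.698: |R|=0.76484 <1
  x=-1.146: |R|=1.10165 >1
  x=-1.110: |R|=1.06049 >1
Stable set (-1.0526, 0).

z* = -1.0526.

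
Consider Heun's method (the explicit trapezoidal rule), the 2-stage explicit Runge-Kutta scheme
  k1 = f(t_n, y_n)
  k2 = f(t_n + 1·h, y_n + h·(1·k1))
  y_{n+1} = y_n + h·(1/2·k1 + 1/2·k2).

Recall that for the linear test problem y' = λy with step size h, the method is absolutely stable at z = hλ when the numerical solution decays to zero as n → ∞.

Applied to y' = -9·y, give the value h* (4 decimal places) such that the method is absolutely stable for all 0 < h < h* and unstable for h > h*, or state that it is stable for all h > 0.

(-2.0000,0); λ=-9 ⇒ h* = 0.2222.

Test eqn y'=λy, z=hλ:
  order 2, 2-stage ⇒ R(z)=1+z+z^2/2
  (e.g. R(-1.48)=0.61520, |R|=0.61520)

Solve |R(x)|<1 on ℝ⁻.
x=-1.48: |R|=0.6152
|R(-1.92)|=0.9232 |R(-1.19)|=0.5181 |R(-0.7)|=0.5450
Bisect:
  x_lo=-2.6426 |R|=1.8491  x_hi=-0.3442 |R|=0.7151
  mid=-1.49338 |R|=0.62171 →hi
  mid=-2.06799 |R|=1.07030 →lo
  mid=-1.78069 |R|=0.80474 →hi
  mid=-1.92434 |R|=0.92720 →hi
  mid=-1.99616 |R|=0.99617 →hi
  mid=-2.03208 |R|=1.03259 →lo
  mid=-2.01412 |R|=1.01422 →lo
  mid=-2.00514 |R|=1.00515 →lo
  ...
  [-2.00009,-1.99995] ⇒ x*=-2.0000
Stable set (-2.0000, 0).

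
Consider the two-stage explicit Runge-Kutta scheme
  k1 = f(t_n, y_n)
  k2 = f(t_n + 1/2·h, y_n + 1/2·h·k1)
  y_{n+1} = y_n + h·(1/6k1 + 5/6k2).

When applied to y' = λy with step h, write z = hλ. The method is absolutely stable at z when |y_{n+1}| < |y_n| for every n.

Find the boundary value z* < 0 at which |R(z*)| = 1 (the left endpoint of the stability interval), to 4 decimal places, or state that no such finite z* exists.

z* = -2.4000.

Test eqn y'=λy, z=hλ:
  k1=λy_n ⇒ h·k1=z·y_n;  k2=λ(1+1/2z)y_n ⇒ h·k2=z(1+1/2z)y_n
  y_{n+1}/y_n = 1 + 1/6z + 5/6z(1+1/2z) = 1 + z + 5/12z²
  so R(z) = 1 + z + 5/12z².

Find x<0 with |R(x)|<1.
x=-0.93: |R|=0.4304
R=1: x+5/12x²=0 ⇒ x=−12/5=-2.4000; min R=1−1/(4·5/12)=0.4000>−1
Confirm numerically:
  x=-1.939: |R|=0.62755 <1
  x=-1.870: |R|=0.58704 <1
  x=-1.261: |R|=0.40155 <1
  x=-1.000: |R|=0.41667 <1
  x=-2.969: |R|=1.70390 >1
  x=-2.909: |R|=1.61695 >1
Interval (-2.4000, 0).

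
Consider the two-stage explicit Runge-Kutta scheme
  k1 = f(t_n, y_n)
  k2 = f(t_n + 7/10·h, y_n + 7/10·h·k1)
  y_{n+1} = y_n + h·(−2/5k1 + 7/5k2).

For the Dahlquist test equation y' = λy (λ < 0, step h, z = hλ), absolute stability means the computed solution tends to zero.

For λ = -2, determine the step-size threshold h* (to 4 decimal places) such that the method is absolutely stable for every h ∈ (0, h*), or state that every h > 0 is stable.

(-1.0204,0); λ=-2 ⇒ h* = (50/49)/2 = 0.5102.

With y'=λy (z=hλ):
  k1=λy_n ⇒ h·k1=z·y_n;  k2=λ(1+7/10z)y_n ⇒ h·k2=z(1+7/10z)y_n
  y_{n+1}/y_n = 1 − 2/5z + 7/5z(1+7/10z) = 1 + z + 49/50z²
  so R(z) = 1 + z + 49/50z².

Solve |R(x)|<1 on ℝ⁻.
x=-1.16: |R|=1.1587
R=1: x+49/50x²=0 ⇒ x=−50/49=-1.0204; min R=1−1/(4·49/50)=0.7449>−1
Confirm numerically:
  x=-0.947: |R|=0.93187 <1
  x=-0.712: |R|=0.78481 <1
  x=-0.427: |R|=0.75168 <1
  x=-1.592: |R|=1.89177 >1
  x=-1.227: |R|=1.24842 >1
So |R|<1 on (-1.0204, 0).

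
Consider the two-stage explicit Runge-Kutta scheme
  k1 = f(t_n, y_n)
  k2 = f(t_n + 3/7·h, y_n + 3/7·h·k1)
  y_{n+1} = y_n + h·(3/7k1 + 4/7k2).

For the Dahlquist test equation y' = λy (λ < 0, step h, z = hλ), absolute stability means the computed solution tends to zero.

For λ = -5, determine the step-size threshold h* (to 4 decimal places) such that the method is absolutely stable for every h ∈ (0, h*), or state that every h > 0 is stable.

(-4.0833,0); λ=-5 ⇒ h* = (49/12)/5 = 0.8167.

With y'=λy (z=hλ):
  k1=λy_n ⇒ h·k1=z·y_n;  k2=λ(1+3/7z)y_n ⇒ h·k2=z(1+3/7z)y_n
  y_{n+1}/y_n = 1 + 3/7z + 4/7z(1+3/7z) = 1 + z + 12/49z²
  Hence R(z) = 1 + z + 12/49z².

Find x<0 with |R(x)|<1.
x=-1.34: |R|=0.0997
R=1: x+12/49x²=0 ⇒ x=−49/12=-4.0833; min R=1−1/(4·12/49)=-0.0208>−1
Confirm numerically:
  x=-3.916: |R|=0.83952 <1
  x=-3.673: |R|=0.63090 <1
  x=-2.201: |R|=0.01462 <1
  x=-4.384: |R|=1.32281 >1
  x=-4.270: |R|=1.19520 >1
Interval (-4.0833, 0).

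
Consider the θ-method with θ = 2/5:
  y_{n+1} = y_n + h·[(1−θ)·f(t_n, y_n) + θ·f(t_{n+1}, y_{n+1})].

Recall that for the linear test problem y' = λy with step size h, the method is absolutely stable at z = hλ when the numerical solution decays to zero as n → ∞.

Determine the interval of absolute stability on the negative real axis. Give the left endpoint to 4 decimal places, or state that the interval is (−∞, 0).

With y'=λy (z=hλ):
  y_{n+1} = y_n + z·[3/5·y_n + 2/5·y_{n+1}] ⇒ (1 − 2/5z)y_{n+1} = (1 + 3/5z)y_n
  Hence R(z) = (1 + 3/5z)/(1 − 2/5z).

Find x<0 with |R(x)|<1.
x=-1.69: |R|=0.0084
R=−1: 1+3/5x = −1+2/5x ⇒ -1/5x=2 ⇒ x=2/(-1/5)=-10.0000
Confirm numerically:
  x=-8.253: |R|=0.91877 <1
  x=-6.662: |R|=0.81783 <1
  x=-5.435: |R|=0.71235 <1
  x=-4.473: |R|=0.60369 <1
  x=-10.063: |R|=1.00251 >1
  x=-10.024: |R|=1.00096 >1
So |R|<1 on (-10.0000, 0).

z∈(-10.0000,0).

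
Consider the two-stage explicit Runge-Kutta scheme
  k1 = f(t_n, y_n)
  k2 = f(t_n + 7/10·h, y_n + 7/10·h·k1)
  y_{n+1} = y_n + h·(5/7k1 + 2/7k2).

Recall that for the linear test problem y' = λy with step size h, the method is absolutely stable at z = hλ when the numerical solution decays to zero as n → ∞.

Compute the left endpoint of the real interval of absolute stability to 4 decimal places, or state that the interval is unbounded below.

With y'=λy (z=hλ):
  k1=λy_n ⇒ h·k1=z·y_n;  k2=λ(1+7/10z)y_n ⇒ h·k2=z(1+7/10z)y_n
  y_{n+1}/y_n = 1 + 5/7z + 2/7z(1+7/10z) = 1 + z + 1/5z²
  so R(z) = 1 + z + 1/5z².

Need |R(x)|<1, x<0.
x=-0.32: |R|=0.7005
R=1: x+1/5x²=0 ⇒ x=−5=-5.0000; min R=1−1/(4·1/5)=-0.2500>−1
Confirm numerically:
  x=-4.486: |R|=0.53884 <1
  x=-2.946: |R|=0.21022 <1
  x=-2.321: |R|=0.24359 <1
  x=-5.538: |R|=1.59589 >1
  x=-5.468: |R|=1.51180 >1
  x=-5.095: |R|=1.09680 >1
So |R|<1 on (-5.0000, 0).

z* = -5.0000.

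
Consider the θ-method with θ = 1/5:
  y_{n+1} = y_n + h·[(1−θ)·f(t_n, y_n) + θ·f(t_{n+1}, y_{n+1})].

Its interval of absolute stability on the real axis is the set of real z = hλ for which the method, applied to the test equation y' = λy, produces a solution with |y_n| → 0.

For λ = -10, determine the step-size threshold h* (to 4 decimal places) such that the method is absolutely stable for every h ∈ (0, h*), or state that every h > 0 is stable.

Set f=λy, z=hλ:
  y_{n+1} = y_n + z·[4/5·y_n + 1/5·y_{n+1}] ⇒ (1 − 1/5z)y_{n+1} = (1 + 4/5z)y_n
  Hence R(z) = (1 + 4/5z)/(1 − 1/5z).

Find x<0 with |R(x)|<1.
x=-0.42: |R|=0.6125
R=−1: 1+4/5x = −1+1/5x ⇒ -3/5x=2 ⇒ x=2/(-3/5)=-3.3333
Confirm numerically:
  x=-3.295: |R|=0.98614 <1
  x=-2.160: |R|=0.50838 <1
  x=-1.975: |R|=0.41577 <1
  x=-3.892: |R|=1.18848 >1
  x=-3.660: |R|=1.11316 >1
Stable set (-3.3333, 0).

(-3.3333,0); λ=-10 ⇒ h* = (10/3)/10 = 0.3333.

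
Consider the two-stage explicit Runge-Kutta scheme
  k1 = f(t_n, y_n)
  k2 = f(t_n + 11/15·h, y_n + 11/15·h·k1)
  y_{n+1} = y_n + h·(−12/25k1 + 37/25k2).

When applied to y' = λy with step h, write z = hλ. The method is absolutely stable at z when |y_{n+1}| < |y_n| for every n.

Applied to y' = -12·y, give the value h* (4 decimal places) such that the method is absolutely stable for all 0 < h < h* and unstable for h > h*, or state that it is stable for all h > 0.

Test eqn y'=λy, z=hλ:
  k1=λy_n ⇒ h·k1=z·y_n;  k2=λ(1+11/15z)y_n ⇒ h·k2=z(1+11/15z)y_n
  y_{n+1}/y_n = 1 − 12/25z + 37/25z(1+11/15z) = 1 + z + 407/375z²
  R(z) = 1 + z + 407/375z².

Solve |R(x)|<1 on ℝ⁻.
x=-0.75: |R|=0.8605
R=1: x+407/375x²=0 ⇒ x=−375/407=-0.9214; min R=1−1/(4·407/375)=0.7697>−1
Confirm numerically:
  x=-0.803: |R|=0.89683 <1
  x=-0.780: |R|=0.88032 <1
  x=-0.647: |R|=0.80733 <1
  x=-0.484: |R|=0.77025 <1
  x=-1.440: |R|=1.81055 >1
  x=-1.402: |R|=1.73134 >1
So |R|<1 on (-0.9214, 0).

(-0.9214,0); λ=-12 ⇒ h* = (375/407)/12 = 0.0768.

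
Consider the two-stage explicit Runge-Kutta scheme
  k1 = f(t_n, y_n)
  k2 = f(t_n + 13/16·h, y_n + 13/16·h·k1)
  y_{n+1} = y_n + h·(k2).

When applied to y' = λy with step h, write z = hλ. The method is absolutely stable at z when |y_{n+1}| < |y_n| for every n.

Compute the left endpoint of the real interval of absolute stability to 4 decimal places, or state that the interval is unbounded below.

Set f=λy, z=hλ:
  k1=λy_n ⇒ h·k1=z·y_n;  k2=λ(1+13/16z)y_n ⇒ h·k2=z(1+13/16z)y_n
  y_{n+1}/y_n = 1 + z(1+13/16z) = 1 + z + 13/16z²
  R(z) = 1 + z + 13/16z².

Find x<0 with |R(x)|<1.
x=-1.71: |R|=1.6658
R=1: x+13/16x²=0 ⇒ x=−16/13=-1.2308; min R=1−1/(4·13/16)=0.6923>−1
Confirm numerically:
  x=-0.666: |R|=0.69439 <1
  x=-0.612: |R|=0.69232 <1
  x=-0.591: |R|=0.69279 <1
  x=-1.505: |R|=1.33533 >1
  x=-1.268: |R|=1.03836 >1
Stable set (-1.2308, 0).

left endpoint -1.2308.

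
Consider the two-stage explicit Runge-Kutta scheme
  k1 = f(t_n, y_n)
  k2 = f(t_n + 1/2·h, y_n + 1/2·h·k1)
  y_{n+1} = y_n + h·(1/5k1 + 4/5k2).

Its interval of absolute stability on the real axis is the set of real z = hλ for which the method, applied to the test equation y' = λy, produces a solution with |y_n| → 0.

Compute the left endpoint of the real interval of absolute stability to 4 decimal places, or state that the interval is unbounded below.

With y'=λy (z=hλ):
  k1=λy_n ⇒ h·k1=z·y_n;  k2=λ(1+1/2z)y_n ⇒ h·k2=z(1+1/2z)y_n
  y_{n+1}/y_n = 1 + 1/5z + 4/5z(1+1/2z) = 1 + z + 2/5z²
  Hence R(z) = 1 + z + 2/5z².

Need |R(x)|<1, x<0.
x=-0.47: |R|=0.6184
R=1: x+2/5x²=0 ⇒ x=−5/2=-2.5000; min R=1−1/(4·2/5)=0.3750>−1
Confirm numerically:
  x=-2.355: |R|=0.86341 <1
  x=-2.172: |R|=0.71503 <1
  x=-1.867: |R|=0.52728 <1
  x=-1.062: |R|=0.38914 <1
  x=-3.051: |R|=1.67244 >1
  x=-2.776: |R|=1.30647 >1
  x=-2.601: |R|=1.10508 >1
So |R|<1 on (-2.5000, 0).

left endpoint -2.5000.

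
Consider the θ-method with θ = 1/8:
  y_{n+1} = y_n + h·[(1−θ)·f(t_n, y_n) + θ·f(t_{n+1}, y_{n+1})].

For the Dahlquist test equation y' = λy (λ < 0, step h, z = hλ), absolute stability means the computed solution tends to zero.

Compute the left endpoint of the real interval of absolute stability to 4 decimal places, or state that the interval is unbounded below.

z* = -2.6667.

Set f=λy, z=hλ:
  y_{n+1} = y_n + z·[7/8·y_n + 1/8·y_{n+1}] ⇒ (1 − 1/8z)y_{n+1} = (1 + 7/8z)y_n
  ⇒ R(z) = (1 + 7/8z)/(1 − 1/8z).

Solve |R(x)|<1 on ℝ⁻.
x=-1.35: |R|=0.1551
R=−1: 1+7/8x = −1+1/8x ⇒ -3/4x=2 ⇒ x=2/(-3/4)=-2.6667
Confirm numerically:
  x=-2.522: |R|=0.91751 <1
  x=-1.968: |R|=0.57945 <1
  x=-1.304: |R|=0.12124 <1
  x=-3.198: |R|=1.28469 >1
  x=-2.994: |R|=1.17864 >1
  x=-2.971: |R|=1.16644 >1
So |R|<1 on (-2.6667, 0).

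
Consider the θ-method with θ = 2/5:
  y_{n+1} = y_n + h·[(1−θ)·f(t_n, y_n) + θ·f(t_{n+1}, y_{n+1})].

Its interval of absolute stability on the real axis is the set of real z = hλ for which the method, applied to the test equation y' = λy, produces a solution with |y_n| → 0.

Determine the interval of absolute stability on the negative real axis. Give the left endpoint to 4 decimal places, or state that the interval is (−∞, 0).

Test eqn y'=λy, z=hλ:
  y_{n+1} = y_n + z·[3/5·y_n + 2/5·y_{n+1}] ⇒ (1 − 2/5z)y_{n+1} = (1 + 3/5z)y_n
  ⇒ R(z) = (1 + 3/5z)/(1 − 2/5z).

Find x<0 with |R(x)|<1.
x=-1.59: |R|=0.0281
R=−1: 1+3/5x = −1+2/5x ⇒ -1/5x=2 ⇒ x=2/(-1/5)=-10.0000
Confirm numerically:
  x=-9.676: |R|=0.98670 <1
  x=-9.193: |R|=0.96549 <1
  x=-6.789: |R|=0.82716 <1
  x=-5.809: |R|=0.74780 <1
  x=-10.485: |R|=1.01868 >1
  x=-10.474: |R|=1.01827 >1
  x=-10.377: |R|=1.01464 >1
Stable set (-10.0000, 0).

z∈(-10.0000,0).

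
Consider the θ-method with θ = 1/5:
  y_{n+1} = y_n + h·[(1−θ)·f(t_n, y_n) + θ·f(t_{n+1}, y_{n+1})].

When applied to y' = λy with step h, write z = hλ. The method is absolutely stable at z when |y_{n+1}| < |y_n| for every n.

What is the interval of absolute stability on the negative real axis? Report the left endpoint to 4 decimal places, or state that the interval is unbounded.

z∈(-3.3333,0).

Set f=λy, z=hλ:
  y_{n+1} = y_n + z·[4/5·y_n + 1/5·y_{n+1}] ⇒ (1 − 1/5z)y_{n+1} = (1 + 4/5z)y_n
  so R(z) = (1 + 4/5z)/(1 − 1/5z).

Boundary: |R(x)|=1, x<0.
x=-0.58: |R|=0.4803
R=−1: 1+4/5x = −1+1/5x ⇒ -3/5x=2 ⇒ x=2/(-3/5)=-3.3333
Confirm numerically:
  x=-3.065: |R|=0.90019 <1
  x=-1.778: |R|=0.31160 <1
  x=-1.656: |R|=0.24399 <1
  x=-3.759: |R|=1.14579 >1
  x=-3.639: |R|=1.10615 >1
  x=-3.550: |R|=1.07602 >1
Interval (-3.3333, 0).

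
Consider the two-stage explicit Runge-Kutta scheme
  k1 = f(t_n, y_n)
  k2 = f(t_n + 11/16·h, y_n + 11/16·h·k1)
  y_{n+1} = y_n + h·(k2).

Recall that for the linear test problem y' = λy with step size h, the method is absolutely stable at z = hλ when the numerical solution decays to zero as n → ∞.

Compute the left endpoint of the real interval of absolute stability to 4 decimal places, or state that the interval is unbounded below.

z* = -1.4545.

Set f=λy, z=hλ:
  k1=λy_n ⇒ h·k1=z·y_n;  k2=λ(1+11/16z)y_n ⇒ h·k2=z(1+11/16z)y_n
  y_{n+1}/y_n = 1 + z(1+11/16z) = 1 + z + 11/16z²
  ⇒ R(z) = 1 + z + 11/16z².

Boundary: |R(x)|=1, x<0.
x=-0.97: |R|=0.6769
R=1: x+11/16x²=0 ⇒ x=−16/11=-1.4545; min R=1−1/(4·11/16)=0.6364>−1
Confirm numerically:
  x=-1.237: |R|=0.81499 <1
  x=-0.826: |R|=0.64306 <1
  x=-0.809: |R|=0.64096 <1
  x=-0.805: |R|=0.64052 <1
  x=-1.967: |R|=1.69300 >1
  x=-1.779: |R|=1.39683 >1
Stable set (-1.4545, 0).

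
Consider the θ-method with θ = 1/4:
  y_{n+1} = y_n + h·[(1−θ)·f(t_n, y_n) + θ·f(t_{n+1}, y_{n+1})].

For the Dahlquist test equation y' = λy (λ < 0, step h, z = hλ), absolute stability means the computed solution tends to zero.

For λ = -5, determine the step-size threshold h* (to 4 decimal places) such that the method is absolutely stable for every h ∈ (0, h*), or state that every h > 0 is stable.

On y'=λy, z=hλ:
  y_{n+1} = y_n + z·[3/4·y_n + 1/4·y_{n+1}] ⇒ (1 − 1/4z)y_{n+1} = (1 + 3/4z)y_n
  Hence R(z) = (1 + 3/4z)/(1 − 1/4z).

Boundary: |R(x)|=1, x<0.
x=-1.38: |R|=0.0260
R=−1: 1+3/4x = −1+1/4x ⇒ -1/2x=2 ⇒ x=2/(-1/2)=-4.0000
Confirm numerically:
  x=-3.216: |R|=0.78271 <1
  x=-3.025: |R|=0.72242 <1
  x=-2.476: |R|=0.52934 <1
  x=-4.593: |R|=1.13802 >1
  x=-4.525: |R|=1.12317 >1
  x=-4.221: |R|=1.05376 >1
Interval (-4.0000, 0).

(-4.0000,0); λ=-5 ⇒ h* = (4)/5 = 0.8000.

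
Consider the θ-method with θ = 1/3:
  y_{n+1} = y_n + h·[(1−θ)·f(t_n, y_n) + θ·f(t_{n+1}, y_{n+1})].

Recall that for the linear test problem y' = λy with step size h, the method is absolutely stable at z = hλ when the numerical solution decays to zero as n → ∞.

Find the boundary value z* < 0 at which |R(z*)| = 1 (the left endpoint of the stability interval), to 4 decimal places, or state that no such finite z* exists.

With y'=λy (z=hλ):
  y_{n+1} = y_n + z·[2/3·y_n + 1/3·y_{n+1}] ⇒ (1 − 1/3z)y_{n+1} = (1 + 2/3z)y_n
  so R(z) = (1 + 2/3z)/(1 − 1/3z).

Find x<0 with |R(x)|<1.
x=-1.62: |R|=0.0519
R=−1: 1+2/3x = −1+1/3x ⇒ -1/3x=2 ⇒ x=2/(-1/3)=-6.0000
Confirm numerically:
  x=-3.230: |R|=0.55538 <1
  x=-3.212: |R|=0.55119 <1
  x=-3.057: |R|=0.51412 <1
  x=-2.544: |R|=0.37662 <1
  x=-6.422: |R|=1.04479 >1
  x=-6.386: |R|=1.04113 >1
  x=-6.234: |R|=1.02534 >1
So |R|<1 on (-6.0000, 0).

left endpoint -6.0000.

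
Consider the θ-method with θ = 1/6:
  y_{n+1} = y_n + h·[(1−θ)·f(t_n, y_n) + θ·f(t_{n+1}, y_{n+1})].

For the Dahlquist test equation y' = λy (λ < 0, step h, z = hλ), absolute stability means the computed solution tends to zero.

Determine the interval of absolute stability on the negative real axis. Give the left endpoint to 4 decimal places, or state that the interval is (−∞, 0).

z∈(-3.0000,0).

On y'=λy, z=hλ:
  y_{n+1} = y_n + z·[5/6·y_n + 1/6·y_{n+1}] ⇒ (1 − 1/6z)y_{n+1} = (1 + 5/6z)y_n
  so R(z) = (1 + 5/6z)/(1 − 1/6z).

Boundary: |R(x)|=1, x<0.
x=-0.6: |R|=0.4545
R=−1: 1+5/6x = −1+1/6x ⇒ -2/3x=2 ⇒ x=2/(-2/3)=-3.0000
Confirm numerically:
  x=-2.814: |R|=0.91559 <1
  x=-2.497: |R|=0.76321 <1
  x=-2.232: |R|=0.62682 <1
  x=-3.558: |R|=1.23352 >1
  x=-3.195: |R|=1.08483 >1
  x=-3.134: |R|=1.05868 >1
So |R|<1 on (-3.0000, 0).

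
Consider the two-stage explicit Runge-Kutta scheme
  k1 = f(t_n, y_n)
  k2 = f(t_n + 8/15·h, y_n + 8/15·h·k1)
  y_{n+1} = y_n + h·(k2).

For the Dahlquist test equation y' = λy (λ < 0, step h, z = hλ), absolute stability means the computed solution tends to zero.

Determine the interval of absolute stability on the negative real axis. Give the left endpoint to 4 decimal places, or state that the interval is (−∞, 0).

z∈(-1.8750,0).

With y'=λy (z=hλ):
  k1=λy_n ⇒ h·k1=z·y_n;  k2=λ(1+8/15z)y_n ⇒ h·k2=z(1+8/15z)y_n
  y_{n+1}/y_n = 1 + z(1+8/15z) = 1 + z + 8/15z²
  ⇒ R(z) = 1 + z + 8/15z².

Solve |R(x)|<1 on ℝ⁻.
x=-0.67: |R|=0.5694
R=1: x+8/15x²=0 ⇒ x=−15/8=-1.8750; min R=1−1/(4·8/15)=0.5312>−1
Confirm numerically:
  x=-1.829: |R|=0.95513 <1
  x=-1.606: |R|=0.76959 <1
  x=-1.459: |R|=0.67630 <1
  x=-2.448: |R|=1.74811 >1
  x=-2.305: |R|=1.52861 >1
Interval (-1.8750, 0).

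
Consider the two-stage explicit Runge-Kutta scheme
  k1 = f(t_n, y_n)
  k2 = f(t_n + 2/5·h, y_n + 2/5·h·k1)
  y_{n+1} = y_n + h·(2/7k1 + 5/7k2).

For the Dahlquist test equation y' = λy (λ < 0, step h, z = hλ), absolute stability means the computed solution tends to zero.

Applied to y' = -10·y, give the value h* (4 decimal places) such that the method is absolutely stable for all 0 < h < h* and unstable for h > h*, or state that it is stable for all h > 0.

On y'=λy, z=hλ:
  k1=λy_n ⇒ h·k1=z·y_n;  k2=λ(1+2/5z)y_n ⇒ h·k2=z(1+2/5z)y_n
  y_{n+1}/y_n = 1 + 2/7z + 5/7z(1+2/5z) = 1 + z + 2/7z²
  Hence R(z) = 1 + z + 2/7z².

Solve |R(x)|<1 on ℝ⁻.
x=-0.49: |R|=0.5786
R=1: x+2/7x²=0 ⇒ x=−7/2=-3.5000; min R=1−1/(4·2/7)=0.1250>−1
Confirm numerically:
  x=-3.112: |R|=0.65501 <1
  x=-2.218: |R|=0.18758 <1
  x=-1.990: |R|=0.14146 <1
  x=-1.530: |R|=0.13883 <1
  x=-4.021: |R|=1.59855 >1
  x=-3.983: |R|=1.54965 >1
  x=-3.812: |R|=1.33981 >1
Interval (-3.5000, 0).

(-3.5000,0); λ=-10 ⇒ h* = (7/2)/10 = 0.3500.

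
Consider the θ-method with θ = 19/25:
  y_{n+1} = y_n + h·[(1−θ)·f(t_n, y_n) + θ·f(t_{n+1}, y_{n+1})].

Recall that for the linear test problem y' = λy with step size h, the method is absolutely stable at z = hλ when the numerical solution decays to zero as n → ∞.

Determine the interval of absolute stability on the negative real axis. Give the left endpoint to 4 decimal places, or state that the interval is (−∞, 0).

(−∞, 0) — no finite endpoint.

On y'=λy, z=hλ:
  y_{n+1} = y_n + z·[6/25·y_n + 19/25·y_{n+1}] ⇒ (1 − 19/25z)y_{n+1} = (1 + 6/25z)y_n
  R(z) = (1 + 6/25z)/(1 − 19/25z).

Boundary: |R(x)|=1, x<0.
x=-0.32: |R|=0.7426
x=-2: |R|=0.2063
x=-10: |R|=0.1628
x=-100: |R|=0.2987
θ=19/25≥1/2 ⇒ |1+6/25x|<|1−19/25x| ∀x<0 ⇒ stable on all of ℝ⁻.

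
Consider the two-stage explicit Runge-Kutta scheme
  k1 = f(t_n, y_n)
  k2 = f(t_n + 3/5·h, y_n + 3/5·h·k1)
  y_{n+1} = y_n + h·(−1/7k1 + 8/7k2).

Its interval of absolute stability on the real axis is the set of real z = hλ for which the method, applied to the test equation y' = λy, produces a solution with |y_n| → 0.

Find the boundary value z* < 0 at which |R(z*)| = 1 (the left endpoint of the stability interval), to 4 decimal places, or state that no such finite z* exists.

Test eqn y'=λy, z=hλ:
  k1=λy_n ⇒ h·k1=z·y_n;  k2=λ(1+3/5z)y_n ⇒ h·k2=z(1+3/5z)y_n
  y_{n+1}/y_n = 1 − 1/7z + 8/7z(1+3/5z) = 1 + z + 24/35z²
  Hence R(z) = 1 + z + 24/35z².

Need |R(x)|<1, x<0.
x=-1.6: |R|=1.1554
R=1: x+24/35x²=0 ⇒ x=−35/24=-1.4583; min R=1−1/(4·24/35)=0.6354>−1
Confirm numerically:
  x=-1.351: |R|=0.90057 <1
  x=-1.123: |R|=0.74177 <1
  x=-1.100: |R|=0.72971 <1
  x=-0.664: |R|=0.63833 <1
  x=-1.766: |R|=1.37258 >1
  x=-1.749: |R|=1.34860 >1
  x=-1.524: |R|=1.06862 >1
Stable set (-1.4583, 0).

left endpoint -1.4583.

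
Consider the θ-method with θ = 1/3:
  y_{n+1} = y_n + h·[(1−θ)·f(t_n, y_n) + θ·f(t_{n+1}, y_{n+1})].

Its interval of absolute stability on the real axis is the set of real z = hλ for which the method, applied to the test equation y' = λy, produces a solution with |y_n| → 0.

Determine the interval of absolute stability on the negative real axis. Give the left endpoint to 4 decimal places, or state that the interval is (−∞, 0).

(-6.0000, 0).

Test eqn y'=λy, z=hλ:
  y_{n+1} = y_n + z·[2/3·y_n + 1/3·y_{n+1}] ⇒ (1 − 1/3z)y_{n+1} = (1 + 2/3z)y_n
  Hence R(z) = (1 + 2/3z)/(1 − 1/3z).

Solve |R(x)|<1 on ℝ⁻.
x=-1.02: |R|=0.2388
R=−1: 1+2/3x = −1+1/3x ⇒ -1/3x=2 ⇒ x=2/(-1/3)=-6.0000
Confirm numerically:
  x=-4.601: |R|=0.81595 <1
  x=-4.097: |R|=0.73186 <1
  x=-3.986: |R|=0.71171 <1
  x=-3.965: |R|=0.70782 <1
  x=-6.470: |R|=1.04963 >1
  x=-6.370: |R|=1.03949 >1
  x=-6.332: |R|=1.03558 >1
Interval (-6.0000, 0).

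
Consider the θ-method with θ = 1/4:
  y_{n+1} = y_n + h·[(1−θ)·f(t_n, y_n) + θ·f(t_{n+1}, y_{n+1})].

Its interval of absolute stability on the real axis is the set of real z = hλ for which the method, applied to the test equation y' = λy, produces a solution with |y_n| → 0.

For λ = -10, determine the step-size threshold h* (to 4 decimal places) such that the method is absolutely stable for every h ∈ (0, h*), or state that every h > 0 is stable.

With y'=λy (z=hλ):
  y_{n+1} = y_n + z·[3/4·y_n + 1/4·y_{n+1}] ⇒ (1 − 1/4z)y_{n+1} = (1 + 3/4z)y_n
  ⇒ R(z) = (1 + 3/4z)/(1 − 1/4z).

Need |R(x)|<1, x<0.
x=-0.64: |R|=0.4483
R=−1: 1+3/4x = −1+1/4x ⇒ -1/2x=2 ⇒ x=2/(-1/2)=-4.0000
Confirm numerically:
  x=-3.772: |R|=0.94133 <1
  x=-3.513: |R|=0.87036 <1
  x=-2.142: |R|=0.39499 <1
  x=-4.316: |R|=1.07600 >1
  x=-4.083: |R|=1.02054 >1
  x=-4.025: |R|=1.00623 >1
Stable set (-4.0000, 0).

(-4.0000,0); λ=-10 ⇒ h* = (4)/10 = 0.4000.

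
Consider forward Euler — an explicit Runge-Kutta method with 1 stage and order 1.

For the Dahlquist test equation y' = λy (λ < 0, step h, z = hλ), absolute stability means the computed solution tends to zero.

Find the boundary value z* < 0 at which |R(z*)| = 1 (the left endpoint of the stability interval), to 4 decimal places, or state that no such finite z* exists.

Test eqn y'=λy, z=hλ:
  order 1, 1-stage ⇒ R(z)=1+z
  (e.g. R(-0.95)=0.05000, |R|=0.05000)

Need |R(x)|<1, x<0.
x=-0.95: |R|=0.0500
|R(-1.19)|=0.1900 |R(-1)|=0.0000 |R(-0.5)|=0.5000
Bisect:
  x_lo=-2.3147 |R|=1.3147  x_hi=-0.2545 |R|=0.7455
  mid=-1.28461 |R|=0.28461 →hi
  mid=-1.79965 |R|=0.79965 →hi
  mid=-2.05717 |R|=1.05717 →lo
  mid=-1.92841 |R|=0.92841 →hi
  mid=-1.99279 |R|=0.99279 →hi
  mid=-2.02498 |R|=1.02498 →lo
  mid=-2.00888 |R|=1.00888 →lo
  ...
  [-2.00008,-1.99995] ⇒ x*=-2.0000
Interval (-2.0000, 0).

z* = -2.0000.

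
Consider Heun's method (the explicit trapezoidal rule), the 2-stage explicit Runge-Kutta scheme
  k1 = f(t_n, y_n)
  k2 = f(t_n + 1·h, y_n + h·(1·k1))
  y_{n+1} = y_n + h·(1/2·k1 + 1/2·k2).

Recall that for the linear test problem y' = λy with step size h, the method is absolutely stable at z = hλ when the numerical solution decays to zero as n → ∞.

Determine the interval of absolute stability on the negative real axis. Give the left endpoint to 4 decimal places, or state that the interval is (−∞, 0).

On y'=λy, z=hλ:
  order 2, 2-stage ⇒ R(z)=1+z+z^2/2
  (e.g. R(-0.48)=0.63520, |R|=0.63520)

Find x<0 with |R(x)|<1.
x=-0.48: |R|=0.6352
|R(-2.09)|=1.0940 |R(-0.79)|=0.5221 |R(-0.58)|=0.5882
Bisect:
  x_lo=-2.6167 |R|=1.8068  x_hi=-0.3722 |R|=0.6971
  mid=-1.49441 |R|=0.62222 →hi
  mid=-2.05553 |R|=1.05707 →lo
  mid=-1.77497 |R|=0.80029 →hi
  mid=-1.91525 |R|=0.91884 →hi
  mid=-1.98539 |R|=0.98550 →hi
  mid=-2.02046 |R|=1.02067 →lo
  mid=-2.00293 |R|=1.00293 →lo
  mid=-1.99416 |R|=0.99418 →hi
  mid=-1.99854 |R|=0.99854 →hi
  ...
  [-2.00005,-1.99991] ⇒ x*=-2.0000
Interval (-2.0000, 0).

z∈(-2.0000,0).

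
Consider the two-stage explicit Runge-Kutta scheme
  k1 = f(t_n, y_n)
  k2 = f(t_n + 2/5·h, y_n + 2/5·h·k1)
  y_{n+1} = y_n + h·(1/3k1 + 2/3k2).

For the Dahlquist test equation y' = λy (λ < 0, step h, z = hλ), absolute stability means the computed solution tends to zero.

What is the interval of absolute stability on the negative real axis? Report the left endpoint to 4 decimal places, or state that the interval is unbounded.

z∈(-3.7500,0).

Set f=λy, z=hλ:
  k1=λy_n ⇒ h·k1=z·y_n;  k2=λ(1+2/5z)y_n ⇒ h·k2=z(1+2/5z)y_n
  y_{n+1}/y_n = 1 + 1/3z + 2/3z(1+2/5z) = 1 + z + 4/15z²
  so R(z) = 1 + z + 4/15z².

Solve |R(x)|<1 on ℝ⁻.
x=-0.54: |R|=0.5378
R=1: x+4/15x²=0 ⇒ x=−15/4=-3.7500; min R=1−1/(4·4/15)=0.0625>−1
Confirm numerically:
  x=-3.614: |R|=0.86893 <1
  x=-3.499: |R|=0.76580 <1
  x=-3.144: |R|=0.49193 <1
  x=-1.893: |R|=0.06259 <1
  x=-4.181: |R|=1.48054 >1
  x=-3.775: |R|=1.02517 >1
Interval (-3.7500, 0).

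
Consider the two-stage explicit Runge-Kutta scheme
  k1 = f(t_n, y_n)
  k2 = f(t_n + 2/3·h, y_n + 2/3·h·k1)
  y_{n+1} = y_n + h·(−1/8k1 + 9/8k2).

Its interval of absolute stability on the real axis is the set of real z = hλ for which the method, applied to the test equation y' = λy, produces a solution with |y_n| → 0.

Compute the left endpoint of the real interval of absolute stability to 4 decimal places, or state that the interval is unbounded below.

left endpoint -1.3333.

With y'=λy (z=hλ):
  k1=λy_n ⇒ h·k1=z·y_n;  k2=λ(1+2/3z)y_n ⇒ h·k2=z(1+2/3z)y_n
  y_{n+1}/y_n = 1 − 1/8z + 9/8z(1+2/3z) = 1 + z + 3/4z²
  ⇒ R(z) = 1 + z + 3/4z².

Solve |R(x)|<1 on ℝ⁻.
x=-1.37: |R|=1.0377
R=1: x+3/4x²=0 ⇒ x=−4/3=-1.3333; min R=1−1/(4·3/4)=0.6667>−1
Confirm numerically:
  x=-1.282: |R|=0.95064 <1
  x=-0.804: |R|=0.68081 <1
  x=-0.775: |R|=0.67547 <1
  x=-0.715: |R|=0.66842 <1
  x=-1.651: |R|=1.39335 >1
  x=-1.562: |R|=1.26788 >1
  x=-1.537: |R|=1.23478 >1
So |R|<1 on (-1.3333, 0).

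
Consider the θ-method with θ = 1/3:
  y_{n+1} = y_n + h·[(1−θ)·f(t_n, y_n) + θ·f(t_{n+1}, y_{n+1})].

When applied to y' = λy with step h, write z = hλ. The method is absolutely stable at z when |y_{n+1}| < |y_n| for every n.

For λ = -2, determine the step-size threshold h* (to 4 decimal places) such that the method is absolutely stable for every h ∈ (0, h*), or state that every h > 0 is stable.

Test eqn y'=λy, z=hλ:
  y_{n+1} = y_n + z·[2/3·y_n + 1/3·y_{n+1}] ⇒ (1 − 1/3z)y_{n+1} = (1 + 2/3z)y_n
  ⇒ R(z) = (1 + 2/3z)/(1 − 1/3z).

Need |R(x)|<1, x<0.
x=-0.32: |R|=0.7108
R=−1: 1+2/3x = −1+1/3x ⇒ -1/3x=2 ⇒ x=2/(-1/3)=-6.0000
Confirm numerically:
  x=-5.174: |R|=0.89895 <1
  x=-4.628: |R|=0.82014 <1
  x=-4.066: |R|=0.72629 <1
  x=-6.407: |R|=1.04327 >1
  x=-6.066: |R|=1.00728 >1
So |R|<1 on (-6.0000, 0).

(-6.0000,0); λ=-2 ⇒ h* = (6)/2 = 3.0000.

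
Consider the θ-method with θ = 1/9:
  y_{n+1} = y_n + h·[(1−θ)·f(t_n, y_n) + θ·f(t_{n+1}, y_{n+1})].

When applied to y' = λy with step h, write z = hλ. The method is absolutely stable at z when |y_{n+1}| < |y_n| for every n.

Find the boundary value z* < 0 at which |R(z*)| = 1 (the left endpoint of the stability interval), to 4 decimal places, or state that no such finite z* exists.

left endpoint -2.5714.

Set f=λy, z=hλ:
  y_{n+1} = y_n + z·[8/9·y_n + 1/9·y_{n+1}] ⇒ (1 − 1/9z)y_{n+1} = (1 + 8/9z)y_n
  so R(z) = (1 + 8/9z)/(1 − 1/9z).

Find x<0 with |R(x)|<1.
x=-1.4: |R|=0.2115
R=−1: 1+8/9x = −1+1/9x ⇒ -7/9x=2 ⇒ x=2/(-7/9)=-2.5714
Confirm numerically:
  x=-1.971: |R|=0.61690 <1
  x=-1.343: |R|=0.16862 <1
  x=-1.298: |R|=0.13440 <1
  x=-3.124: |R|=1.31904 >1
  x=-2.829: |R|=1.15242 >1
  x=-2.766: |R|=1.11576 >1
So |R|<1 on (-2.5714, 0).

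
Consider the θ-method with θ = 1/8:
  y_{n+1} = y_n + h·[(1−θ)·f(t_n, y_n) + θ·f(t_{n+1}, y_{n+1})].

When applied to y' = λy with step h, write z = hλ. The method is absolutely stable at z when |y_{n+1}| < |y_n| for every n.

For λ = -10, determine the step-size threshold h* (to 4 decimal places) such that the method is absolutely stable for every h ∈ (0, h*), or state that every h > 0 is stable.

(-2.6667,0); λ=-10 ⇒ h* = (8/3)/10 = 0.2667.

With y'=λy (z=hλ):
  y_{n+1} = y_n + z·[7/8·y_n + 1/8·y_{n+1}] ⇒ (1 − 1/8z)y_{n+1} = (1 + 7/8z)y_n
  ⇒ R(z) = (1 + 7/8z)/(1 − 1/8z).

Solve |R(x)|<1 on ℝ⁻.
x=-1.75: |R|=0.4359
R=−1: 1+7/8x = −1+1/8x ⇒ -3/4x=2 ⇒ x=2/(-3/4)=-2.6667
Confirm numerically:
  x=-1.986: |R|=0.59103 <1
  x=-1.906: |R|=0.53927 <1
  x=-1.086: |R|=0.04380 <1
  x=-3.110: |R|=1.23942 >1
  x=-2.843: |R|=1.09757 >1
  x=-2.737: |R|=1.03930 >1
Interval (-2.6667, 0).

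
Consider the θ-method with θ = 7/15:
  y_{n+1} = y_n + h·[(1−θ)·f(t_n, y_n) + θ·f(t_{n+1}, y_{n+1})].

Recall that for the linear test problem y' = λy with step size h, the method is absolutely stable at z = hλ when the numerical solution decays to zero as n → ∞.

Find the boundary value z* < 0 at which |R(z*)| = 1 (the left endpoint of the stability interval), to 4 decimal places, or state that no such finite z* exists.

z* = -30.0000.

Test eqn y'=λy, z=hλ:
  y_{n+1} = y_n + z·[8/15·y_n + 7/15·y_{n+1}] ⇒ (1 − 7/15z)y_{n+1} = (1 + 8/15z)y_n
  so R(z) = (1 + 8/15z)/(1 − 7/15z).

Need |R(x)|<1, x<0.
x=-1.68: |R|=0.0583
R=−1: 1+8/15x = −1+7/15x ⇒ -1/15x=2 ⇒ x=2/(-1/15)=-30.0000
Confirm numerically:
  x=-27.473: |R|=0.98781 <1
  x=-17.198: |R|=0.90544 <1
  x=-16.900: |R|=0.90173 <1
  x=-13.148: |R|=0.84256 <1
  x=-30.362: |R|=1.00159 >1
  x=-30.290: |R|=1.00128 >1
  x=-30.187: |R|=1.00083 >1
Interval (-30.0000, 0).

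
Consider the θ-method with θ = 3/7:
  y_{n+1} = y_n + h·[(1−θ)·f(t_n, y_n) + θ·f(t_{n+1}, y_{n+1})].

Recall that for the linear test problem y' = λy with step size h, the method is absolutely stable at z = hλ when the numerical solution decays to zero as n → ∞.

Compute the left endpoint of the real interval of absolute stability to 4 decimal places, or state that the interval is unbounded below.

Test eqn y'=λy, z=hλ:
  y_{n+1} = y_n + z·[4/7·y_n + 3/7·y_{n+1}] ⇒ (1 − 3/7z)y_{n+1} = (1 + 4/7z)y_n
  Hence R(z) = (1 + 4/7z)/(1 − 3/7z).

Find x<0 with |R(x)|<1.
x=-1.31: |R|=0.1610
R=−1: 1+4/7x = −1+3/7x ⇒ -1/7x=2 ⇒ x=2/(-1/7)=-14.0000
Confirm numerically:
  x=-12.569: |R|=0.96799 <1
  x=-12.048: |R|=0.95476 <1
  x=-10.892: |R|=0.92167 <1
  x=-8.464: |R|=0.82909 <1
  x=-14.495: |R|=1.00980 >1
  x=-14.402: |R|=1.00801 >1
Stable set (-14.0000, 0).

z* = -14.0000.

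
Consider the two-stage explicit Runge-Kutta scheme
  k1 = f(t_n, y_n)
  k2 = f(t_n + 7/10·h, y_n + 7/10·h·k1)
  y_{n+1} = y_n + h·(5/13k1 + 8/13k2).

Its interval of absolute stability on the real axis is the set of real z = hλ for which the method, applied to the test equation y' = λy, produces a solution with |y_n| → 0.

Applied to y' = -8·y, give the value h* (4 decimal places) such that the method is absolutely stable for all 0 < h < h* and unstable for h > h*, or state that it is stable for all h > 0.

(-2.3214,0); λ=-8 ⇒ h* = (65/28)/8 = 0.2902.

With y'=λy (z=hλ):
  k1=λy_n ⇒ h·k1=z·y_n;  k2=λ(1+7/10z)y_n ⇒ h·k2=z(1+7/10z)y_n
  y_{n+1}/y_n = 1 + 5/13z + 8/13z(1+7/10z) = 1 + z + 28/65z²
  R(z) = 1 + z + 28/65z².

Solve |R(x)|<1 on ℝ⁻.
x=-0.37: |R|=0.6890
R=1: x+28/65x²=0 ⇒ x=−65/28=-2.3214; min R=1−1/(4·28/65)=0.4196>−1
Confirm numerically:
  x=-1.505: |R|=0.47070 <1
  x=-1.302: |R|=0.42824 <1
  x=-1.005: |R|=0.43009 <1
  x=-2.635: |R|=1.35593 >1
  x=-2.598: |R|=1.30952 >1
So |R|<1 on (-2.3214, 0).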